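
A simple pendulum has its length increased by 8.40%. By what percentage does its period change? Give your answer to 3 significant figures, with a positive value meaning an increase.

4.12%

T ∝ √L, so T'/T = √(1.084) = 1.041.
Percentage change in T = (1.041 − 1) × 100% = 4.12%.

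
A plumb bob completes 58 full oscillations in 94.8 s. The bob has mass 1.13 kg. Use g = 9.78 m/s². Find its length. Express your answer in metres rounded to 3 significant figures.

T = 94.8/58 = 1.634 s.
From T = 2π√(L/g), L = gT²/(4π²) = 9.78 × 1.634²/(4π²) = 0.662 m.

0.662 m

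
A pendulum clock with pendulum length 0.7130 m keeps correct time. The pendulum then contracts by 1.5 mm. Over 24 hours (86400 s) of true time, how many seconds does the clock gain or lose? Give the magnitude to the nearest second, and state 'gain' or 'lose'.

T ∝ √L, so T'/T = √(0.71150/0.7130) = 0.998948.
In 86400 s of true time the clock registers 86400/0.998948 = 86491.0 s, so it gains 91 s.

gain 91 s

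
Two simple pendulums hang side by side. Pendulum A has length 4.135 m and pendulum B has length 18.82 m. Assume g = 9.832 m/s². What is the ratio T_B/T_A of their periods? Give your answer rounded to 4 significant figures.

T ∝ √L, so T_B/T_A = √(L_B/L_A) = √(18.82/4.135) = 2.133.

2.133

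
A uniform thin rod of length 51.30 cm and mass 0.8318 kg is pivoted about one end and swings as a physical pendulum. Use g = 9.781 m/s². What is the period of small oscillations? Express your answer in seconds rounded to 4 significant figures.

For a physical pendulum T = 2π√(I/(mgd)), with d = 0.25650 m from pivot to centre of mass.
I_cm = mL²/12 = 0.8318 × 0.5130²/12 = 0.018242 kg·m²; I = I_cm + md² = 0.018242 + 0.8318 × 0.25650² = 0.072968 kg·m².
T = 2π√(0.072968/(0.8318 × 9.781 × 0.25650)) = 1.175 s.

1.175 s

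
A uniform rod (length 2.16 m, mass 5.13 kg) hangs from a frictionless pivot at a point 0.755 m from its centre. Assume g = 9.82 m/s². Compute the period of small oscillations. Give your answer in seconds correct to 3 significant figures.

2.26 s

For a physical pendulum T = 2π√(I/(mgd)), with d = 0.7550 m from pivot to centre of mass.
I_cm = mL²/12 = 5.13 × 2.16²/12 = 1.995 kg·m²; I = I_cm + md² = 1.995 + 5.13 × 0.7550² = 4.919 kg·m².
T = 2π√(4.919/(5.13 × 9.82 × 0.7550)) = 2.26 s.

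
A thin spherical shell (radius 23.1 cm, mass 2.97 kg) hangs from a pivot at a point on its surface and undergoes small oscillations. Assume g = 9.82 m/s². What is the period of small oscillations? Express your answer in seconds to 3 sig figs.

1.24 s

I_cm = (2/3)mr² = 0.1057 kg·m². The pivot is at distance d = 0.231 m from the centre of mass.
By the parallel-axis theorem, I = I_cm + md² = 0.1057 + 0.1585 = 0.2641 kg·m².
T = 2π√(I/(mgd)) = 2π√(0.2641/(2.97 × 9.82 × 0.231)) = 1.24 s.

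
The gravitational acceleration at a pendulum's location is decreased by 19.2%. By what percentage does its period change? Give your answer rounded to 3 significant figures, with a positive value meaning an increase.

11.2%

T ∝ 1/√g, so T'/T = 1/√(0.8080) = 1.112.
Percentage change in T = (1.112 − 1) × 100% = 11.2%.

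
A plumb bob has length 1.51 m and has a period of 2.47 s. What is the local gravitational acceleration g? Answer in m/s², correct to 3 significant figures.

9.77 m/s²

From T = 2π√(L/g), g = 4π²L/T² = 4π² × 1.51/2.470² = 9.77 m/s².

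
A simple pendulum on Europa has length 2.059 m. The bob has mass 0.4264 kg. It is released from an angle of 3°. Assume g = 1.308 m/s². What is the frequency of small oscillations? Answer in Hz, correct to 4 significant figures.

T = 2π√(L/g) = 2π√(2.059/1.308) = 7.8832 s, so f = 1/T = 0.1269 Hz.

0.1269 Hz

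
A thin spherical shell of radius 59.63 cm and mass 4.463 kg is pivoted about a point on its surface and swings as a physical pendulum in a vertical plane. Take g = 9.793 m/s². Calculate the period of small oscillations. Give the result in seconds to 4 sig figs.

2.002 s

I_cm = (2/3)mr² = 1.0580 kg·m². The pivot is at distance d = 0.5963 m from the centre of mass.
By the parallel-axis theorem, I = I_cm + md² = 1.0580 + 1.5869 = 2.6449 kg·m².
T = 2π√(I/(mgd)) = 2π√(2.6449/(4.463 × 9.793 × 0.5963)) = 2.002 s.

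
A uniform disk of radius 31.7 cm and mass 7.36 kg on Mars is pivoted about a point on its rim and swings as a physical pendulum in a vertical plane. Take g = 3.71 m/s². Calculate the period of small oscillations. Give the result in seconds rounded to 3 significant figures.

I_cm = ½mr² = 0.3698 kg·m². The pivot is at distance d = 0.317 m from the centre of mass.
By the parallel-axis theorem, I = I_cm + md² = 0.3698 + 0.7396 = 1.109 kg·m².
T = 2π√(I/(mgd)) = 2π√(1.109/(7.36 × 3.71 × 0.317)) = 2.25 s.

2.25 s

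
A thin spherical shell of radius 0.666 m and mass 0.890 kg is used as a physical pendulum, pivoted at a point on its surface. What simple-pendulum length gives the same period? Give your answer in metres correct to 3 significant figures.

1.11 m

The equivalent simple-pendulum length is L_eq = I/(md), where I is about the pivot and d = 0.6660 m.
I_cm = (2/3)mR² = 0.2632 kg·m², so I = I_cm + md² = 0.2632 + 0.3948 = 0.6579 kg·m².
L_eq = 0.6579/(0.890 × 0.6660) = 1.11 m.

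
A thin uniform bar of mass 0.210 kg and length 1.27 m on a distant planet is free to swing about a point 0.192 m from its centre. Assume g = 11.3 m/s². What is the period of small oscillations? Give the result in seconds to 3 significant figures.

For a physical pendulum T = 2π√(I/(mgd)), with d = 0.1920 m from pivot to centre of mass.
I_cm = mL²/12 = 0.210 × 1.27²/12 = 0.02823 kg·m²; I = I_cm + md² = 0.02823 + 0.210 × 0.1920² = 0.03597 kg·m².
T = 2π√(0.03597/(0.210 × 11.3 × 0.1920)) = 1.77 s.

1.77 s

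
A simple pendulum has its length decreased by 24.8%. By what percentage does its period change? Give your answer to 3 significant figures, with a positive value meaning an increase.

-13.3%

T ∝ √L, so T'/T = √(0.7520) = 0.8672.
Percentage change in T = (0.8672 − 1) × 100% = -13.3%.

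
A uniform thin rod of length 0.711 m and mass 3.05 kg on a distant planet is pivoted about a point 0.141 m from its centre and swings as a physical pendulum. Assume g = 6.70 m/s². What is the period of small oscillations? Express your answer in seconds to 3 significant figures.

1.61 s

For a physical pendulum T = 2π√(I/(mgd)), with d = 0.1410 m from pivot to centre of mass.
I_cm = mL²/12 = 3.05 × 0.711²/12 = 0.1285 kg·m²; I = I_cm + md² = 0.1285 + 3.05 × 0.1410² = 0.1891 kg·m².
T = 2π√(0.1891/(3.05 × 6.70 × 0.1410)) = 1.61 s.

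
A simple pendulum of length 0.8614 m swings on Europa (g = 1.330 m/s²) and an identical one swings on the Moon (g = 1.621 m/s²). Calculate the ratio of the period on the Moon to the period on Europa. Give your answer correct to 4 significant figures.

0.9058

T ∝ 1/√g, so T₂/T₁ = √(g₁/g₂) = √(1.330/1.621) = 0.9058.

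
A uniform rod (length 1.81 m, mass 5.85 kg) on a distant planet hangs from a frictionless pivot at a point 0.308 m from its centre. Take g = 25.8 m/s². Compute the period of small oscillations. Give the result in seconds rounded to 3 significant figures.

1.35 s

For a physical pendulum T = 2π√(I/(mgd)), with d = 0.3080 m from pivot to centre of mass.
I_cm = mL²/12 = 5.85 × 1.81²/12 = 1.597 kg·m²; I = I_cm + md² = 1.597 + 5.85 × 0.3080² = 2.152 kg·m².
T = 2π√(2.152/(5.85 × 25.8 × 0.3080)) = 1.35 s.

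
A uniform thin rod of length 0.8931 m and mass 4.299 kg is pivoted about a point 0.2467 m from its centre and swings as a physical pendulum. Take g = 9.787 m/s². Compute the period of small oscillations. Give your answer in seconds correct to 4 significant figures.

1.443 s

For a physical pendulum T = 2π√(I/(mgd)), with d = 0.24670 m from pivot to centre of mass.
I_cm = mL²/12 = 4.299 × 0.8931²/12 = 0.28575 kg·m²; I = I_cm + md² = 0.28575 + 4.299 × 0.24670² = 0.54739 kg·m².
T = 2π√(0.54739/(4.299 × 9.787 × 0.24670)) = 1.443 s.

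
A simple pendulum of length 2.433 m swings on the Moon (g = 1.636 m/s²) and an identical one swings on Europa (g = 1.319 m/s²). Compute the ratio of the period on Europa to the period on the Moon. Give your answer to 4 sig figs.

T ∝ 1/√g, so T₂/T₁ = √(g₁/g₂) = √(1.636/1.319) = 1.114.

1.114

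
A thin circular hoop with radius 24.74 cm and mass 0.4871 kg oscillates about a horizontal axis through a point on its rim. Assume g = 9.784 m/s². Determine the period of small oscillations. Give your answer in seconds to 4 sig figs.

1.413 s

I_cm = mr² = 0.029814 kg·m². The pivot is at distance d = 0.2474 m from the centre of mass.
By the parallel-axis theorem, I = I_cm + md² = 0.029814 + 0.029814 = 0.059628 kg·m².
T = 2π√(I/(mgd)) = 2π√(0.059628/(0.4871 × 9.784 × 0.2474)) = 1.413 s.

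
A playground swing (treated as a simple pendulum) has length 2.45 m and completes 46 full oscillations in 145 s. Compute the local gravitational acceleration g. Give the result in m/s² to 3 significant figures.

T = 145/46 = 3.152 s.
From T = 2π√(L/g), g = 4π²L/T² = 4π² × 2.45/3.152² = 9.73 m/s².

9.73 m/s²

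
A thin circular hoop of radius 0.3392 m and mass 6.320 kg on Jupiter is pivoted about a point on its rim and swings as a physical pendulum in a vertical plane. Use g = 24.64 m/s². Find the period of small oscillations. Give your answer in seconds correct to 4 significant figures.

1.043 s

I_cm = mr² = 0.72716 kg·m². The pivot is at distance d = 0.3392 m from the centre of mass.
By the parallel-axis theorem, I = I_cm + md² = 0.72716 + 0.72716 = 1.4543 kg·m².
T = 2π√(I/(mgd)) = 2π√(1.4543/(6.320 × 24.64 × 0.3392)) = 1.043 s.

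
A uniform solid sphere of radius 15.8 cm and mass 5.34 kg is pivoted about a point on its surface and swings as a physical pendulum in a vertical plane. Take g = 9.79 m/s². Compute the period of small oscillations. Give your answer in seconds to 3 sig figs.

I_cm = (2/5)mr² = 0.05332 kg·m². The pivot is at distance d = 0.158 m from the centre of mass.
By the parallel-axis theorem, I = I_cm + md² = 0.05332 + 0.1333 = 0.1866 kg·m².
T = 2π√(I/(mgd)) = 2π√(0.1866/(5.34 × 9.79 × 0.158)) = 0.944 s.

0.944 s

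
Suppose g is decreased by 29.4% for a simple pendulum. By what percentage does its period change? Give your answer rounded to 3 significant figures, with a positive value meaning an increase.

19.0%

T ∝ 1/√g, so T'/T = 1/√(0.7060) = 1.190.
Percentage change in T = (1.190 − 1) × 100% = 19.0%.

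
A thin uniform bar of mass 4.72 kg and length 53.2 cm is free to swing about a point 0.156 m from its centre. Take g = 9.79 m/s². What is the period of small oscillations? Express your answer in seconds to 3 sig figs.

1.11 s

For a physical pendulum T = 2π√(I/(mgd)), with d = 0.1560 m from pivot to centre of mass.
I_cm = mL²/12 = 4.72 × 0.532²/12 = 0.1113 kg·m²; I = I_cm + md² = 0.1113 + 4.72 × 0.1560² = 0.2262 kg·m².
T = 2π√(0.2262/(4.72 × 9.79 × 0.1560)) = 1.11 s.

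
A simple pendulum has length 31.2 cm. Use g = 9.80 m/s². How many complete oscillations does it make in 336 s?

T = 2π√(L/g) = 2π√(0.312/9.80) = 1.121 s.
Number of complete oscillations = ⌊336/1.121⌋ = ⌊299.7⌋ = 299.

299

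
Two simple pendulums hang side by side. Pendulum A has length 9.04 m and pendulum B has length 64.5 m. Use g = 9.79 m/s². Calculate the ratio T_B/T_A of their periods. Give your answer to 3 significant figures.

2.67

T ∝ √L, so T_B/T_A = √(L_B/L_A) = √(64.5/9.04) = 2.67.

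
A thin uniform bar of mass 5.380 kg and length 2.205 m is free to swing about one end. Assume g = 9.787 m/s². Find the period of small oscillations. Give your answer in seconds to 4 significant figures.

2.435 s

For a physical pendulum T = 2π√(I/(mgd)), with d = 1.1025 m from pivot to centre of mass.
I_cm = mL²/12 = 5.380 × 2.205²/12 = 2.1798 kg·m²; I = I_cm + md² = 2.1798 + 5.380 × 1.1025² = 8.7192 kg·m².
T = 2π√(8.7192/(5.380 × 9.787 × 1.1025)) = 2.435 s.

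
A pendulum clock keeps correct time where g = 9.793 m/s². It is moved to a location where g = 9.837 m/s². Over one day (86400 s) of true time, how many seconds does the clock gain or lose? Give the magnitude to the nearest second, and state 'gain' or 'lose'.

The clock's period scales as T ∝ 1/√g, so T'/T = √(9.793/9.837) = 0.997761.
In 86400 s of true time the clock registers 86400/0.997761 = 86593.9 s, so it gains 194 s.

gain 194 s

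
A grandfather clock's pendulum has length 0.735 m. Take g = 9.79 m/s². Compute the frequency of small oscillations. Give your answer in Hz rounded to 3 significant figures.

T = 2π√(L/g) = 2π√(0.735/9.79) = 1.722 s, so f = 1/T = 0.581 Hz.

0.581 Hz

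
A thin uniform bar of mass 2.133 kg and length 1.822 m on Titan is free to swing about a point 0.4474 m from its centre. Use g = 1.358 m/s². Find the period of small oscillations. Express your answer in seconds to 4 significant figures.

5.566 s

For a physical pendulum T = 2π√(I/(mgd)), with d = 0.44740 m from pivot to centre of mass.
I_cm = mL²/12 = 2.133 × 1.822²/12 = 0.59007 kg·m²; I = I_cm + md² = 0.59007 + 2.133 × 0.44740² = 1.0170 kg·m².
T = 2π√(1.0170/(2.133 × 1.358 × 0.44740)) = 5.566 s.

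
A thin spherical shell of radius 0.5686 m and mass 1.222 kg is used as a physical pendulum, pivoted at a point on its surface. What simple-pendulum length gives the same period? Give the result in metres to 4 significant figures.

The equivalent simple-pendulum length is L_eq = I/(md), where I is about the pivot and d = 0.56860 m.
I_cm = (2/3)mR² = 0.26339 kg·m², so I = I_cm + md² = 0.26339 + 0.39508 = 0.65847 kg·m².
L_eq = 0.65847/(1.222 × 0.56860) = 0.9477 m.

0.9477 m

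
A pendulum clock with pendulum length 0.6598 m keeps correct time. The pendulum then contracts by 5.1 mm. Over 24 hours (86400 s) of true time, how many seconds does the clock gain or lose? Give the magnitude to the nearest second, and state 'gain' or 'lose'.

gain 336 s

T ∝ √L, so T'/T = √(0.65470/0.6598) = 0.996128.
In 86400 s of true time the clock registers 86400/0.996128 = 86735.9 s, so it gains 336 s.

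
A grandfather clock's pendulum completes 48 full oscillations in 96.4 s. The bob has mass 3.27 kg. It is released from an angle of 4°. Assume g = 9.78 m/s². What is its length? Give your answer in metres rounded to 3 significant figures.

T = 96.4/48 = 2.008 s.
From T = 2π√(L/g), L = gT²/(4π²) = 9.78 × 2.008²/(4π²) = 0.999 m.

0.999 m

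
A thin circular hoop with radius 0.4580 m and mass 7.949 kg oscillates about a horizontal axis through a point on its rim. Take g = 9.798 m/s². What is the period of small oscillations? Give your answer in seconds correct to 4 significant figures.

I_cm = mr² = 1.6674 kg·m². The pivot is at distance d = 0.4580 m from the centre of mass.
By the parallel-axis theorem, I = I_cm + md² = 1.6674 + 1.6674 = 3.3348 kg·m².
T = 2π√(I/(mgd)) = 2π√(3.3348/(7.949 × 9.798 × 0.4580)) = 1.921 s.

1.921 s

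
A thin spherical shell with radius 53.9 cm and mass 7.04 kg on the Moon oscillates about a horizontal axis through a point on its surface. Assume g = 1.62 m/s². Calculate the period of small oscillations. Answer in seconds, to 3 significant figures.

4.68 s

I_cm = (2/3)mr² = 1.364 kg·m². The pivot is at distance d = 0.539 m from the centre of mass.
By the parallel-axis theorem, I = I_cm + md² = 1.364 + 2.045 = 3.409 kg·m².
T = 2π√(I/(mgd)) = 2π√(3.409/(7.04 × 1.62 × 0.539)) = 4.68 s.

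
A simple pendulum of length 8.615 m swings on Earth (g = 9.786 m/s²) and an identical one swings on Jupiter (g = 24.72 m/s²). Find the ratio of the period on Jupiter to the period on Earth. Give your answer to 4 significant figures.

T ∝ 1/√g, so T₂/T₁ = √(g₁/g₂) = √(9.786/24.72) = 0.6292.

0.6292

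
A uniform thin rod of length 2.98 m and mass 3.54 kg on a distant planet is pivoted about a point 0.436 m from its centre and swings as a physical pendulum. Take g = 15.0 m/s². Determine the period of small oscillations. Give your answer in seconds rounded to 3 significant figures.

For a physical pendulum T = 2π√(I/(mgd)), with d = 0.4360 m from pivot to centre of mass.
I_cm = mL²/12 = 3.54 × 2.98²/12 = 2.620 kg·m²; I = I_cm + md² = 2.620 + 3.54 × 0.4360² = 3.293 kg·m².
T = 2π√(3.293/(3.54 × 15.0 × 0.4360)) = 2.37 s.

2.37 s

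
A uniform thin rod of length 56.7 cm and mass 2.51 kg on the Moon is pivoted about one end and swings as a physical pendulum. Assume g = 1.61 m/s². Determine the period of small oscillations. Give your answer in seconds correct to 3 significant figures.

For a physical pendulum T = 2π√(I/(mgd)), with d = 0.2835 m from pivot to centre of mass.
I_cm = mL²/12 = 2.51 × 0.567²/12 = 0.06724 kg·m²; I = I_cm + md² = 0.06724 + 2.51 × 0.2835² = 0.2690 kg·m².
T = 2π√(0.2690/(2.51 × 1.61 × 0.2835)) = 3.04 s.

3.04 s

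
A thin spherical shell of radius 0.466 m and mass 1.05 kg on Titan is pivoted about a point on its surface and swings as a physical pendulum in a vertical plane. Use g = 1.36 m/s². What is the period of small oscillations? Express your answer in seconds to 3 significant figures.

I_cm = (2/3)mr² = 0.1520 kg·m². The pivot is at distance d = 0.466 m from the centre of mass.
By the parallel-axis theorem, I = I_cm + md² = 0.1520 + 0.2280 = 0.3800 kg·m².
T = 2π√(I/(mgd)) = 2π√(0.3800/(1.05 × 1.36 × 0.466)) = 4.75 s.

4.75 s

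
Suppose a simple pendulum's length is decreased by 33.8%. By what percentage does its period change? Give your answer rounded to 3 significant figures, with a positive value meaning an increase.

-18.6%

T ∝ √L, so T'/T = √(0.6620) = 0.8136.
Percentage change in T = (0.8136 − 1) × 100% = -18.6%.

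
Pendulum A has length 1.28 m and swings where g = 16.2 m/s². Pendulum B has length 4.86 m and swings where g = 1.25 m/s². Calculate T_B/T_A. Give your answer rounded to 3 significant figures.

T = 2π√(L/g), so T_B/T_A = √((L_B/g_B)/(L_A/g_A)) = √((4.86/1.25)/(1.28/16.2)) = 7.01.

7.01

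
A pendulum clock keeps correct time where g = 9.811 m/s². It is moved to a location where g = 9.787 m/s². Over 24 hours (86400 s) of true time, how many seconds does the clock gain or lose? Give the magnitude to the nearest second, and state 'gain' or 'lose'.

lose 106 s

The clock's period scales as T ∝ 1/√g, so T'/T = √(9.811/9.787) = 1.00123.
In 86400 s of true time the clock registers 86400/1.00123 = 86294.3 s, so it loses 106 s.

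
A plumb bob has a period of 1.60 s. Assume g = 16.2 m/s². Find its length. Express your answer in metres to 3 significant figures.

From T = 2π√(L/g), L = gT²/(4π²) = 16.2 × 1.600²/(4π²) = 1.05 m.

1.05 m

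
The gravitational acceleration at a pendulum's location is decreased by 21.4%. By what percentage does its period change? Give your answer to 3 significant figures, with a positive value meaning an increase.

12.8%

T ∝ 1/√g, so T'/T = 1/√(0.7860) = 1.128.
Percentage change in T = (1.128 − 1) × 100% = 12.8%.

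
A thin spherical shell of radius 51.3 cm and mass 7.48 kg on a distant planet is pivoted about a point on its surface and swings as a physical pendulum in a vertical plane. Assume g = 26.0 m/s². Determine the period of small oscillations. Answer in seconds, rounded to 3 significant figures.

I_cm = (2/3)mr² = 1.312 kg·m². The pivot is at distance d = 0.513 m from the centre of mass.
By the parallel-axis theorem, I = I_cm + md² = 1.312 + 1.969 = 3.281 kg·m².
T = 2π√(I/(mgd)) = 2π√(3.281/(7.48 × 26.0 × 0.513)) = 1.14 s.

1.14 s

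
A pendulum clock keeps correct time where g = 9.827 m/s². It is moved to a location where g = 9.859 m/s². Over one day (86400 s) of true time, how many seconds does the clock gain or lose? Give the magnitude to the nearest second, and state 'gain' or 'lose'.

gain 141 s

The clock's period scales as T ∝ 1/√g, so T'/T = √(9.827/9.859) = 0.998376.
In 86400 s of true time the clock registers 86400/0.998376 = 86540.6 s, so it gains 141 s.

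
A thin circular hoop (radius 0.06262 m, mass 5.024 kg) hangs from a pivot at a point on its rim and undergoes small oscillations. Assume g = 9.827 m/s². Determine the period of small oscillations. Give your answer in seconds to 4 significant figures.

0.7093 s

I_cm = mr² = 0.019700 kg·m². The pivot is at distance d = 0.06262 m from the centre of mass.
By the parallel-axis theorem, I = I_cm + md² = 0.019700 + 0.019700 = 0.039401 kg·m².
T = 2π√(I/(mgd)) = 2π√(0.039401/(5.024 × 9.827 × 0.06262)) = 0.7093 s.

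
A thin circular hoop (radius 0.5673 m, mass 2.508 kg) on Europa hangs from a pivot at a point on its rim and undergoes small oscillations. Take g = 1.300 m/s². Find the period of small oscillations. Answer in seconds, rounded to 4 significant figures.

I_cm = mr² = 0.80715 kg·m². The pivot is at distance d = 0.5673 m from the centre of mass.
By the parallel-axis theorem, I = I_cm + md² = 0.80715 + 0.80715 = 1.6143 kg·m².
T = 2π√(I/(mgd)) = 2π√(1.6143/(2.508 × 1.300 × 0.5673)) = 5.870 s.

5.870 s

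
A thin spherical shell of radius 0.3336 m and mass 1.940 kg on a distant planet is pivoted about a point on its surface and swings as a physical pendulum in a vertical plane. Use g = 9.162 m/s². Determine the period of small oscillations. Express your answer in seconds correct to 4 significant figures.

I_cm = (2/3)mr² = 0.14393 kg·m². The pivot is at distance d = 0.3336 m from the centre of mass.
By the parallel-axis theorem, I = I_cm + md² = 0.14393 + 0.21590 = 0.35983 kg·m².
T = 2π√(I/(mgd)) = 2π√(0.35983/(1.940 × 9.162 × 0.3336)) = 1.548 s.

1.548 s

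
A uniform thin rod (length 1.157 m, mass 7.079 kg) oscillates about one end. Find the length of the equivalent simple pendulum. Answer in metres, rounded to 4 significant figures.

0.7713 m

The equivalent simple-pendulum length is L_eq = I/(md), where I is about the pivot and d = 0.57850 m.
I_cm = (1/12)mL² = 0.78969 kg·m², so I = I_cm + md² = 0.78969 + 2.3691 = 3.1588 kg·m².
L_eq = 3.1588/(7.079 × 0.57850) = 0.7713 m.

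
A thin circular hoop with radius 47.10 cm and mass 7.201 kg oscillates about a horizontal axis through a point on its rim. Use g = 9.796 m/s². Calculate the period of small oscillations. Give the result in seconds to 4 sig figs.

1.948 s

I_cm = mr² = 1.5975 kg·m². The pivot is at distance d = 0.4710 m from the centre of mass.
By the parallel-axis theorem, I = I_cm + md² = 1.5975 + 1.5975 = 3.1950 kg·m².
T = 2π√(I/(mgd)) = 2π√(3.1950/(7.201 × 9.796 × 0.4710)) = 1.948 s.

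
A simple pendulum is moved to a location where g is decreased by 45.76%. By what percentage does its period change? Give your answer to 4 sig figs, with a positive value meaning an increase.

T ∝ 1/√g, so T'/T = 1/√(0.54240) = 1.3578.
Percentage change in T = (1.3578 − 1) × 100% = 35.78%.

35.78%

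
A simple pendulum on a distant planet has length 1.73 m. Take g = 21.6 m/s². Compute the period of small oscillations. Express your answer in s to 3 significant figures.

T = 2π√(L/g) = 2π√(1.73/21.6) = 2π × 0.2830 = 1.78 s.

1.78 s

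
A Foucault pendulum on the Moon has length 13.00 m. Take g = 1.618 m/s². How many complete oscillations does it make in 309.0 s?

T = 2π√(L/g) = 2π√(13.00/1.618) = 17.810 s.
Number of complete oscillations = ⌊309.0/17.810⌋ = ⌊17.350⌋ = 17.

17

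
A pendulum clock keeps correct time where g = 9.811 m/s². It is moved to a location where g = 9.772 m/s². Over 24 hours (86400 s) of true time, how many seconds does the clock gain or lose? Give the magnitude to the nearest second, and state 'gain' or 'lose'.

The clock's period scales as T ∝ 1/√g, so T'/T = √(9.811/9.772) = 1.00199.
In 86400 s of true time the clock registers 86400/1.00199 = 86228.1 s, so it loses 172 s.

lose 172 s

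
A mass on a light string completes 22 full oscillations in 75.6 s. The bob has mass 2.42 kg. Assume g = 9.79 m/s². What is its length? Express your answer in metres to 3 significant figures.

2.93 m

T = 75.6/22 = 3.436 s.
From T = 2π√(L/g), L = gT²/(4π²) = 9.79 × 3.436²/(4π²) = 2.93 m.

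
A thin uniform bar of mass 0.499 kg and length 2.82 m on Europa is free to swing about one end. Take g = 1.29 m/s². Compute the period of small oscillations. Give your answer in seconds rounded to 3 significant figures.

7.59 s

For a physical pendulum T = 2π√(I/(mgd)), with d = 1.410 m from pivot to centre of mass.
I_cm = mL²/12 = 0.499 × 2.82²/12 = 0.3307 kg·m²; I = I_cm + md² = 0.3307 + 0.499 × 1.410² = 1.323 kg·m².
T = 2π√(1.323/(0.499 × 1.29 × 1.410)) = 7.59 s.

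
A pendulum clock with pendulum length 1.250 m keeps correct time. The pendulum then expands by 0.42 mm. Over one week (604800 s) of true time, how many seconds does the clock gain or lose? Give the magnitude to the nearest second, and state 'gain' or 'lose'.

lose 102 s

T ∝ √L, so T'/T = √(1.25042/1.250) = 1.00017.
In 604800 s of true time the clock registers 604800/1.00017 = 604698.4 s, so it loses 102 s.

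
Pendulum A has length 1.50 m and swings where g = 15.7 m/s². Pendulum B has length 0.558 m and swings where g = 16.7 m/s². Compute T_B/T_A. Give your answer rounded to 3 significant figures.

T = 2π√(L/g), so T_B/T_A = √((L_B/g_B)/(L_A/g_A)) = √((0.558/16.7)/(1.50/15.7)) = 0.591.

0.591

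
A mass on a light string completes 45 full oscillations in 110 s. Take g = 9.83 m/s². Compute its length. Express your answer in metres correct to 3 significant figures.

1.49 m

T = 110/45 = 2.444 s.
From T = 2π√(L/g), L = gT²/(4π²) = 9.83 × 2.444²/(4π²) = 1.49 m.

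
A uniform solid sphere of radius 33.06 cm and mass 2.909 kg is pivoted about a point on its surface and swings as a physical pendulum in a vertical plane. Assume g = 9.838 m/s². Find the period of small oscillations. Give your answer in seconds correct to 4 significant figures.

I_cm = (2/5)mr² = 0.12718 kg·m². The pivot is at distance d = 0.3306 m from the centre of mass.
By the parallel-axis theorem, I = I_cm + md² = 0.12718 + 0.31794 = 0.44512 kg·m².
T = 2π√(I/(mgd)) = 2π√(0.44512/(2.909 × 9.838 × 0.3306)) = 1.363 s.

1.363 s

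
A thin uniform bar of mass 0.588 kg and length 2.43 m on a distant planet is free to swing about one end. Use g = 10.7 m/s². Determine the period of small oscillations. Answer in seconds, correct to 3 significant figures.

2.44 s

For a physical pendulum T = 2π√(I/(mgd)), with d = 1.215 m from pivot to centre of mass.
I_cm = mL²/12 = 0.588 × 2.43²/12 = 0.2893 kg·m²; I = I_cm + md² = 0.2893 + 0.588 × 1.215² = 1.157 kg·m².
T = 2π√(1.157/(0.588 × 10.7 × 1.215)) = 2.44 s.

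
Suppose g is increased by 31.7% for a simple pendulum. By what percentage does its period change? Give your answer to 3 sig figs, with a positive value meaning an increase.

-12.9%

T ∝ 1/√g, so T'/T = 1/√(1.317) = 0.8714.
Percentage change in T = (0.8714 − 1) × 100% = -12.9%.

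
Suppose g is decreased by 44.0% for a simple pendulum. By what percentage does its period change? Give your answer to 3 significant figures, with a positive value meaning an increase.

33.6%

T ∝ 1/√g, so T'/T = 1/√(0.5600) = 1.336.
Percentage change in T = (1.336 − 1) × 100% = 33.6%.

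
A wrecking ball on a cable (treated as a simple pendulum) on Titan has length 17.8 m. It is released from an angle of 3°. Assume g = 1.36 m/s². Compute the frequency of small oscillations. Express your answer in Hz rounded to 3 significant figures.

T = 2π√(L/g) = 2π√(17.8/1.36) = 22.73 s, so f = 1/T = 0.0440 Hz.

0.0440 Hz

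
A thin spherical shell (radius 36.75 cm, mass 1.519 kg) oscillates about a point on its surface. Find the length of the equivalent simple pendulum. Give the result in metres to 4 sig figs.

0.6125 m

The equivalent simple-pendulum length is L_eq = I/(md), where I is about the pivot and d = 0.36750 m.
I_cm = (2/3)mR² = 0.13677 kg·m², so I = I_cm + md² = 0.13677 + 0.20515 = 0.34192 kg·m².
L_eq = 0.34192/(1.519 × 0.36750) = 0.6125 m.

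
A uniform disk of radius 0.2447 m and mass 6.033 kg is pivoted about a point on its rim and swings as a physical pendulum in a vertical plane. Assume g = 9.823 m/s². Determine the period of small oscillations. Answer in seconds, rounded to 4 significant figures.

1.215 s

I_cm = ½mr² = 0.18062 kg·m². The pivot is at distance d = 0.2447 m from the centre of mass.
By the parallel-axis theorem, I = I_cm + md² = 0.18062 + 0.36124 = 0.54187 kg·m².
T = 2π√(I/(mgd)) = 2π√(0.54187/(6.033 × 9.823 × 0.2447)) = 1.215 s.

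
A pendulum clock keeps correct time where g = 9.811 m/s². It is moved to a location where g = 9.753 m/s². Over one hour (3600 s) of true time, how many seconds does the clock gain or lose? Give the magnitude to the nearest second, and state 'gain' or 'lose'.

The clock's period scales as T ∝ 1/√g, so T'/T = √(9.811/9.753) = 1.00297.
In 3600 s of true time the clock registers 3600/1.00297 = 3589.3 s, so it loses 11 s.

lose 11 s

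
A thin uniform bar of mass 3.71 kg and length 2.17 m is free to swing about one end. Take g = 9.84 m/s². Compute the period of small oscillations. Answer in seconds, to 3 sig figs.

2.41 s

For a physical pendulum T = 2π√(I/(mgd)), with d = 1.085 m from pivot to centre of mass.
I_cm = mL²/12 = 3.71 × 2.17²/12 = 1.456 kg·m²; I = I_cm + md² = 1.456 + 3.71 × 1.085² = 5.823 kg·m².
T = 2π√(5.823/(3.71 × 9.84 × 1.085)) = 2.41 s.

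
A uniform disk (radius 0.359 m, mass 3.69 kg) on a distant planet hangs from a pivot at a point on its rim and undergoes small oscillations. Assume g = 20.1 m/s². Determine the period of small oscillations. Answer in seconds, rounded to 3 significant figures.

1.03 s

I_cm = ½mr² = 0.2378 kg·m². The pivot is at distance d = 0.359 m from the centre of mass.
By the parallel-axis theorem, I = I_cm + md² = 0.2378 + 0.4756 = 0.7134 kg·m².
T = 2π√(I/(mgd)) = 2π√(0.7134/(3.69 × 20.1 × 0.359)) = 1.03 s.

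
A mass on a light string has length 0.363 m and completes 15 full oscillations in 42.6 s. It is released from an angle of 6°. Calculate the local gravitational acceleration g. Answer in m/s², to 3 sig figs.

1.78 m/s²

T = 42.6/15 = 2.840 s.
From T = 2π√(L/g), g = 4π²L/T² = 4π² × 0.363/2.840² = 1.78 m/s².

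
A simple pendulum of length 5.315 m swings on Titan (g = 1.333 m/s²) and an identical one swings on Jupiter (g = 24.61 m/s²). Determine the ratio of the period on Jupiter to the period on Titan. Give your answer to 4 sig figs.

0.2327

T ∝ 1/√g, so T₂/T₁ = √(g₁/g₂) = √(1.333/24.61) = 0.2327.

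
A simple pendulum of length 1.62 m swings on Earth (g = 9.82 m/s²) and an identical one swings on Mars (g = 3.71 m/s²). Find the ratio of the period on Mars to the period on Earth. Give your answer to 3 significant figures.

1.63

T ∝ 1/√g, so T₂/T₁ = √(g₁/g₂) = √(9.82/3.71) = 1.63.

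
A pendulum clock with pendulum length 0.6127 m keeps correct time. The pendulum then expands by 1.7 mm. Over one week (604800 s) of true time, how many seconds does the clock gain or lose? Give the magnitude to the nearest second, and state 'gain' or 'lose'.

lose 837 s

T ∝ √L, so T'/T = √(0.61440/0.6127) = 1.00139.
In 604800 s of true time the clock registers 604800/1.00139 = 603962.7 s, so it loses 837 s.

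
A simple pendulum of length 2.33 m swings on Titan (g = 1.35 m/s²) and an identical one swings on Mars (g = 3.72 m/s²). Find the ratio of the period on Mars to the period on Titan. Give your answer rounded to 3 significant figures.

T ∝ 1/√g, so T₂/T₁ = √(g₁/g₂) = √(1.35/3.72) = 0.602.

0.602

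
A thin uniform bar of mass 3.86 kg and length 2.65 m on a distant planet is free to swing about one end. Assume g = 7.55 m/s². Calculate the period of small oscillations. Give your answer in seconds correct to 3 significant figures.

3.04 s

For a physical pendulum T = 2π√(I/(mgd)), with d = 1.325 m from pivot to centre of mass.
I_cm = mL²/12 = 3.86 × 2.65²/12 = 2.259 kg·m²; I = I_cm + md² = 2.259 + 3.86 × 1.325² = 9.036 kg·m².
T = 2π√(9.036/(3.86 × 7.55 × 1.325)) = 3.04 s.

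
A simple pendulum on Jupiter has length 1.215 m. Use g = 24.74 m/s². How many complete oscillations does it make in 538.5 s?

T = 2π√(L/g) = 2π√(1.215/24.74) = 1.3924 s.
Number of complete oscillations = ⌊538.5/1.3924⌋ = ⌊386.74⌋ = 386.

386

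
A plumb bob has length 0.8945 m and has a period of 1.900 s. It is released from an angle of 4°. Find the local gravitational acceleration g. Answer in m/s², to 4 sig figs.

From T = 2π√(L/g), g = 4π²L/T² = 4π² × 0.8945/1.9000² = 9.782 m/s².

9.782 m/s²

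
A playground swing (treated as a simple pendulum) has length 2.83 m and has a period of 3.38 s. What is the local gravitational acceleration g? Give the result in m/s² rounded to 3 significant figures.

From T = 2π√(L/g), g = 4π²L/T² = 4π² × 2.83/3.380² = 9.78 m/s².

9.78 m/s²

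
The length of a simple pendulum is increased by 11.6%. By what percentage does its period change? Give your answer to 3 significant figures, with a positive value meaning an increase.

T ∝ √L, so T'/T = √(1.116) = 1.056.
Percentage change in T = (1.056 − 1) × 100% = 5.64%.

5.64%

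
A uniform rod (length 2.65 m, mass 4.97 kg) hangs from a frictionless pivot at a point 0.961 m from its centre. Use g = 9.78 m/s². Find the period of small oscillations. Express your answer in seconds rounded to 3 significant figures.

For a physical pendulum T = 2π√(I/(mgd)), with d = 0.9610 m from pivot to centre of mass.
I_cm = mL²/12 = 4.97 × 2.65²/12 = 2.908 kg·m²; I = I_cm + md² = 2.908 + 4.97 × 0.9610² = 7.498 kg·m².
T = 2π√(7.498/(4.97 × 9.78 × 0.9610)) = 2.52 s.

2.52 s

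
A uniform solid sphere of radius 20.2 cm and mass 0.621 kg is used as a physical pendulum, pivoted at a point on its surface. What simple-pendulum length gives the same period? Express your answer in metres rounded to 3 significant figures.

0.283 m

The equivalent simple-pendulum length is L_eq = I/(md), where I is about the pivot and d = 0.2020 m.
I_cm = (2/5)mR² = 0.01014 kg·m², so I = I_cm + md² = 0.01014 + 0.02534 = 0.03547 kg·m².
L_eq = 0.03547/(0.621 × 0.2020) = 0.283 m.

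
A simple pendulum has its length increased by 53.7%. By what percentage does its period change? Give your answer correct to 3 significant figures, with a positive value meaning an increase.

T ∝ √L, so T'/T = √(1.537) = 1.240.
Percentage change in T = (1.240 − 1) × 100% = 24.0%.

24.0%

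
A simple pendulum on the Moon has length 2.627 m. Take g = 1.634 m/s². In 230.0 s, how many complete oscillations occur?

28

T = 2π√(L/g) = 2π√(2.627/1.634) = 7.9668 s.
Number of complete oscillations = ⌊230.0/7.9668⌋ = ⌊28.870⌋ = 28.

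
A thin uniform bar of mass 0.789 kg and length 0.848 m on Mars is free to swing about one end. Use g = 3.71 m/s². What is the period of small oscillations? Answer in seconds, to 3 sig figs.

For a physical pendulum T = 2π√(I/(mgd)), with d = 0.4240 m from pivot to centre of mass.
I_cm = mL²/12 = 0.789 × 0.848²/12 = 0.04728 kg·m²; I = I_cm + md² = 0.04728 + 0.789 × 0.4240² = 0.1891 kg·m².
T = 2π√(0.1891/(0.789 × 3.71 × 0.4240)) = 2.45 s.

2.45 s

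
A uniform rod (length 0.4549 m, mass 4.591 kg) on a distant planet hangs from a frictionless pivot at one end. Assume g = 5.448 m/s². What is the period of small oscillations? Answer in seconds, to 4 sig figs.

1.482 s

For a physical pendulum T = 2π√(I/(mgd)), with d = 0.22745 m from pivot to centre of mass.
I_cm = mL²/12 = 4.591 × 0.4549²/12 = 0.079170 kg·m²; I = I_cm + md² = 0.079170 + 4.591 × 0.22745² = 0.31668 kg·m².
T = 2π√(0.31668/(4.591 × 5.448 × 0.22745)) = 1.482 s.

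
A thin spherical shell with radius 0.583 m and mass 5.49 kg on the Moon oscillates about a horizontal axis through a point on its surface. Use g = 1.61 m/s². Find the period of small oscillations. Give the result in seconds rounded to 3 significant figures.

I_cm = (2/3)mr² = 1.244 kg·m². The pivot is at distance d = 0.583 m from the centre of mass.
By the parallel-axis theorem, I = I_cm + md² = 1.244 + 1.866 = 3.110 kg·m².
T = 2π√(I/(mgd)) = 2π√(3.110/(5.49 × 1.61 × 0.583)) = 4.88 s.

4.88 s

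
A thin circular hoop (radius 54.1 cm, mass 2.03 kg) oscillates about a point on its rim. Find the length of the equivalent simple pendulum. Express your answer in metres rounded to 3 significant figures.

The equivalent simple-pendulum length is L_eq = I/(md), where I is about the pivot and d = 0.5410 m.
I_cm = mR² = 0.5941 kg·m², so I = I_cm + md² = 0.5941 + 0.5941 = 1.188 kg·m².
L_eq = 1.188/(2.03 × 0.5410) = 1.08 m.

1.08 m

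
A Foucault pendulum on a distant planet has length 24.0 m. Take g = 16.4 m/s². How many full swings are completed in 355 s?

T = 2π√(L/g) = 2π√(24.0/16.4) = 7.601 s.
Number of complete oscillations = ⌊355/7.601⌋ = ⌊46.71⌋ = 46.

46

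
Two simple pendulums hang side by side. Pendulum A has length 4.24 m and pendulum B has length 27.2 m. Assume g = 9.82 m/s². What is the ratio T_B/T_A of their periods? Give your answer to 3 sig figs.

T ∝ √L, so T_B/T_A = √(L_B/L_A) = √(27.2/4.24) = 2.53.

2.53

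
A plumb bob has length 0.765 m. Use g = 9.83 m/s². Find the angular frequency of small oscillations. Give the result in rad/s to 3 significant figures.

3.58 rad/s

ω = √(g/L) = √(9.83/0.765) = 3.58 rad/s.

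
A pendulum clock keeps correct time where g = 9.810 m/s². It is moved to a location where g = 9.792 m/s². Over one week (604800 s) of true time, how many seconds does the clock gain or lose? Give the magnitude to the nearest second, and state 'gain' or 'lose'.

The clock's period scales as T ∝ 1/√g, so T'/T = √(9.810/9.792) = 1.00092.
In 604800 s of true time the clock registers 604800/1.00092 = 604244.9 s, so it loses 555 s.

lose 555 s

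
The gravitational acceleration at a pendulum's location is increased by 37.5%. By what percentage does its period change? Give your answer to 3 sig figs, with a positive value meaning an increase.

T ∝ 1/√g, so T'/T = 1/√(1.375) = 0.8528.
Percentage change in T = (0.8528 − 1) × 100% = -14.7%.

-14.7%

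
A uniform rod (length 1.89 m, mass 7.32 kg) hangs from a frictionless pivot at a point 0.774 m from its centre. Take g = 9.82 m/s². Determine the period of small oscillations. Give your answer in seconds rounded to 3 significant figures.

For a physical pendulum T = 2π√(I/(mgd)), with d = 0.7740 m from pivot to centre of mass.
I_cm = mL²/12 = 7.32 × 1.89²/12 = 2.179 kg·m²; I = I_cm + md² = 2.179 + 7.32 × 0.7740² = 6.564 kg·m².
T = 2π√(6.564/(7.32 × 9.82 × 0.7740)) = 2.16 s.

2.16 s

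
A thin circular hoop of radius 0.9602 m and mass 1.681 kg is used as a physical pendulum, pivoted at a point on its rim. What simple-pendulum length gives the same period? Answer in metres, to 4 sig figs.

1.920 m

The equivalent simple-pendulum length is L_eq = I/(md), where I is about the pivot and d = 0.96020 m.
I_cm = mR² = 1.5499 kg·m², so I = I_cm + md² = 1.5499 + 1.5499 = 3.0997 kg·m².
L_eq = 3.0997/(1.681 × 0.96020) = 1.920 m.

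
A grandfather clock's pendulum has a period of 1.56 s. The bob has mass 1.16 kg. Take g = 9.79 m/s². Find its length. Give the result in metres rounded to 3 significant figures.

From T = 2π√(L/g), L = gT²/(4π²) = 9.79 × 1.560²/(4π²) = 0.603 m.

0.603 m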